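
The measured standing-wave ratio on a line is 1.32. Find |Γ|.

|Γ| = (S − 1)/(S + 1) = (1.32 − 1)/(1.32 + 1) = 0.32/2.32

|Γ| ≈ 0.138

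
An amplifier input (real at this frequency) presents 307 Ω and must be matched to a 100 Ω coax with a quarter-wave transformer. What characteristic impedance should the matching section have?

Z_qwt ≈ 175 Ω

Z_qwt = √(Z_0·R_L) = √(100 × 307) = √30700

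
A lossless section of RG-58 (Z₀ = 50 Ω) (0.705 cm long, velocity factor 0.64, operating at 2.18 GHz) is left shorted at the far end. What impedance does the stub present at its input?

λ = v/f = 0.64·c / 2.18 GHz = 0.0881 m
βl = 2π·l/λ = 2π × 0.08 = 28.8°
tan(βl) = 0.55
For a shorted stub, Z_in = jZ_0·tan(βl)

Z_in ≈ +j27.5 Ω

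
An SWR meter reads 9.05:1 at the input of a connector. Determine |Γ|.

|Γ| ≈ 0.801

|Γ| = (S − 1)/(S + 1) = (9.05 − 1)/(9.05 + 1) = 8.05/10.1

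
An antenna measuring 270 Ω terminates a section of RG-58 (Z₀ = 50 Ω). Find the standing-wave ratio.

VSWR ≈ 5.4

For a purely resistive load, VSWR = R_L/Z_0 or Z_0/R_L (whichever > 1) = 270/50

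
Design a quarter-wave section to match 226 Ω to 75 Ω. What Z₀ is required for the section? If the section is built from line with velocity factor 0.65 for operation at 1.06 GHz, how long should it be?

Z_qwt ≈ 130 Ω; length ≈ 4.6 cm

Z_qwt = √(Z_0·R_L) = √(75 × 226) = √16950
λ = 0.65·c/f = 0.184 m, so l = λ/4 = 0.046 m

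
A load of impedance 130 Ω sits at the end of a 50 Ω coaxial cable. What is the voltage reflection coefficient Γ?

Γ = 0.444

Γ = (Z_L − Z_0)/(Z_L + Z_0) = (130 − 50)/(130 + 50) = 80/180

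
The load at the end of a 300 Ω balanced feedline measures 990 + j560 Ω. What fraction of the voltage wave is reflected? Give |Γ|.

|Γ| ≈ 0.632

Γ = (Z_L − Z_0)/(Z_L + Z_0) = (690 + j560)/(1290 + j560)
|Γ| = 889/1410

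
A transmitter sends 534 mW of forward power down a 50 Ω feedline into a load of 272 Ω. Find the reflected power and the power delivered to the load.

Γ = (272 − 50)/(272 + 50) = 0.689
|Γ|² = 0.475
P_refl = |Γ|²·P_inc = 254 mW, P_del = (1 − |Γ|²)·P_inc = 280 mW

P_reflected ≈ 254 mW; P_delivered ≈ 280 mW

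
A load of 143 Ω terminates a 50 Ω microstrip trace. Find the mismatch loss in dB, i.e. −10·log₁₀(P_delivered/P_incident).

Γ = (143 − 50)/(143 + 50) = 0.482
|Γ|² = 0.232, so P_del/P_inc = 1 − |Γ|² = 0.768
ML = −10·log₁₀(1 − |Γ|²)

mismatch loss ≈ 1.15 dB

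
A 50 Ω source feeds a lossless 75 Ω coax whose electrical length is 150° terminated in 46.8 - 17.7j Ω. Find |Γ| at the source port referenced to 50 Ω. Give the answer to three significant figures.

tan(βl) = -0.577
Z_in = Z_0·(Z_L + jZ_0·tanβl)/(Z_0 + jZ_L·tanβl) = 71.2 − j40.9 Ω
Γ_s = (Z_in − Z_s)/(Z_in + Z_s) = (21.2 − j40.9)/(121 − j40.9), |Γ_s| = 0.36

|Γ| ≈ 0.36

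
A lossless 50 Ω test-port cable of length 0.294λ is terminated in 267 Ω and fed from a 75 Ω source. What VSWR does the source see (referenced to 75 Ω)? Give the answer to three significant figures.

βl = 2π × 0.294 = 106°
tan(βl) = -3.52
Z_in = Z_0·(Z_L + jZ_0·tanβl)/(Z_0 + jZ_L·tanβl) = 10.1 + j13.7 Ω
Γ_s = (Z_in − Z_s)/(Z_in + Z_s) = (-64.9 + j13.7)/(85.1 + j13.7), |Γ_s| = 0.77
VSWR = (1 + |Γ_s|)/(1 − |Γ_s|)

VSWR ≈ 7.68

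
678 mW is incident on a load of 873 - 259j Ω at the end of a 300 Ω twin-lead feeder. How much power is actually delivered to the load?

P_delivered ≈ 492 mW

|Γ| = |(573 − j259)/(1173 − j259)| = 0.523
|Γ|² = 0.274
P_refl = |Γ|²·P_inc = 186 mW, P_del = (1 − |Γ|²)·P_inc = 492 mW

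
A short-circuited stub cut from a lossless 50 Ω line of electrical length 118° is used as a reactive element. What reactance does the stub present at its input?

tan(βl) = -1.88
For a short-circuited stub, Z_in = jZ_0·tan(βl)

X_in ≈ -94 Ω (capacitive)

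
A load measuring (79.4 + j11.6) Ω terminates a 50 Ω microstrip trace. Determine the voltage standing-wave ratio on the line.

Γ = (Z_L − Z_0)/(Z_L + Z_0) = (29.4 + j11.6)/(129.4 + j11.6)
|Γ| = 31.6/130 = 0.243
VSWR = (1 + |Γ|)/(1 − |Γ|) = 1.24/0.757

VSWR ≈ 1.64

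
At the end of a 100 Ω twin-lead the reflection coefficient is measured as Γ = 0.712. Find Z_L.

Z_L ≈ 594 Ω

Z_L = Z_0·(1 + Γ)/(1 − Γ) = 100·(1.71)/(0.288)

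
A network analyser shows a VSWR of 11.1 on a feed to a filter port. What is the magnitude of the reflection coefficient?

|Γ| = (S − 1)/(S + 1) = (11.1 − 1)/(11.1 + 1) = 10.1/12.1

|Γ| ≈ 0.835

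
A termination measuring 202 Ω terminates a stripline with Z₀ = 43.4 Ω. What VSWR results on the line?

VSWR ≈ 4.65

For a purely resistive load, VSWR = R_L/Z_0 or Z_0/R_L (whichever > 1) = 202/43.4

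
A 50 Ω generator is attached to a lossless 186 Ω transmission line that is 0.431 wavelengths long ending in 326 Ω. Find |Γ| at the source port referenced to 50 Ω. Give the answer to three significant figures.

|Γ| ≈ 0.705

βl = 2π × 0.431 = 155°
tan(βl) = -0.463
Z_in = Z_0·(Z_L + jZ_0·tanβl)/(Z_0 + jZ_L·tanβl) = 239 + j108 Ω
Γ_s = (Z_in − Z_s)/(Z_in + Z_s) = (189 + j108)/(289 + j108), |Γ_s| = 0.705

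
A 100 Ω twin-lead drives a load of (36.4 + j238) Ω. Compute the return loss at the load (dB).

Γ = (-63.6 + j238)/(136.4 + j238), |Γ| = 0.898
RL = −20·log₁₀|Γ| = −20·log₁₀(0.898)

RL ≈ 0.934 dB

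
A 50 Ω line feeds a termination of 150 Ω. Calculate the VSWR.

VSWR ≈ 3

Γ = (150 − 50)/(150 + 50) = 0.5
VSWR = (1 + 0.5)/(1 − 0.5)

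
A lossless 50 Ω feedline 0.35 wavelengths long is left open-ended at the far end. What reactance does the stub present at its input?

X_in ≈ 36.3 Ω (inductive)

βl = 2π × 0.35 = 126°
tan(βl) = -1.38
For an open-ended stub, Z_in = −jZ_0·cot(βl) = −jZ_0/tan(βl)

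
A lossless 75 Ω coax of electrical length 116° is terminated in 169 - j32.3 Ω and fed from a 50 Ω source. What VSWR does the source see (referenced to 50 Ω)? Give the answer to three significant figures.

tan(βl) = -2.05
Z_in = Z_0·(Z_L + jZ_0·tanβl)/(Z_0 + jZ_L·tanβl) = 41.2 + j35.5 Ω
Γ_s = (Z_in − Z_s)/(Z_in + Z_s) = (-8.82 + j35.5)/(91.2 + j35.5), |Γ_s| = 0.374
VSWR = (1 + |Γ_s|)/(1 − |Γ_s|)

VSWR ≈ 2.2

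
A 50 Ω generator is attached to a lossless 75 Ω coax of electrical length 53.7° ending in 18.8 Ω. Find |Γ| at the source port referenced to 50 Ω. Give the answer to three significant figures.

tan(βl) = 1.36
Z_in = Z_0·(Z_L + jZ_0·tanβl)/(Z_0 + jZ_L·tanβl) = 48 + j85.7 Ω
Γ_s = (Z_in − Z_s)/(Z_in + Z_s) = (-1.95 + j85.7)/(98 + j85.7), |Γ_s| = 0.658

|Γ| ≈ 0.658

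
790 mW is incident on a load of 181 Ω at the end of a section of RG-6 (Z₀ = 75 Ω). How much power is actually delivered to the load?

P_delivered ≈ 655 mW

Γ = (181 − 75)/(181 + 75) = 0.414
|Γ|² = 0.171
P_refl = |Γ|²·P_inc = 135 mW, P_del = (1 − |Γ|²)·P_inc = 655 mW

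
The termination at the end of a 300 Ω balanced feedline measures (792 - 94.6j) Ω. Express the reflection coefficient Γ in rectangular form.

Γ ≈ 0.455 − j0.0472

Γ = (Z_L − Z_0)/(Z_L + Z_0) = (492 − j94.6)/(1092 − j94.6)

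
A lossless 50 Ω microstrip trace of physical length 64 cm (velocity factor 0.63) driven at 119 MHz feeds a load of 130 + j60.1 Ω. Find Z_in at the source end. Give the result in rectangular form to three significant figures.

Z_in ≈ 28.9 + j42.3 Ω

λ = v/f = 0.63·c / 119 MHz = 1.59 m
βl = 2π·l/λ = 2π × 0.403 = 145°
tan(βl) = tan(145°) = -0.698
Z_in = Z_0·(Z_L + jZ_0·tanβl)/(Z_0 + jZ_L·tanβl)
     = 50·(130 + j25.2)/(92 − j90.8)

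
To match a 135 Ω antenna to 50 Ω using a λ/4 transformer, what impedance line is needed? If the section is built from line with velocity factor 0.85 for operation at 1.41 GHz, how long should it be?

Z_qwt ≈ 82.2 Ω; length ≈ 4.52 cm

Z_qwt = √(Z_0·R_L) = √(50 × 135) = √6750
λ = 0.85·c/f = 0.181 m, so l = λ/4 = 0.0452 m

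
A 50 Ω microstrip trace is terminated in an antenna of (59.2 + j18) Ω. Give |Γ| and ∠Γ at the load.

Γ = (Z_L − Z_0)/(Z_L + Z_0) = (9.2 + j18)/(109.2 + j18)
|Γ| = 20.2/111 = 0.183

Γ ≈ 0.183 ∠ 53.6°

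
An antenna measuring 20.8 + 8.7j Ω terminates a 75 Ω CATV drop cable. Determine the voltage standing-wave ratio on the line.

VSWR ≈ 3.66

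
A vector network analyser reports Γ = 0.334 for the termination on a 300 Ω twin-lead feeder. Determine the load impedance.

Z_L = Z_0·(1 + Γ)/(1 − Γ) = 300·(1.33)/(0.666)

Z_L ≈ 601 Ω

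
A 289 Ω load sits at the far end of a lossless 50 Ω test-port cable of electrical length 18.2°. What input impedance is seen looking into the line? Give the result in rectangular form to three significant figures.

Z_in ≈ 69.4 − j116 Ω

tan(βl) = tan(18.2°) = 0.329
Z_in = Z_0·(Z_L + jZ_0·tanβl)/(Z_0 + jZ_L·tanβl)
     = 50·(289 + j16.4)/(50 + j95)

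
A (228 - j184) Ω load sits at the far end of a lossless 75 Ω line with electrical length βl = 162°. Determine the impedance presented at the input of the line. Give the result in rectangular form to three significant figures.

tan(βl) = tan(162°) = -0.325
Z_in = Z_0·(Z_L + jZ_0·tanβl)/(Z_0 + jZ_L·tanβl)
     = 75·(228 − j208)/(15.2 − j74.1)

Z_in ≈ 248 + j180 Ω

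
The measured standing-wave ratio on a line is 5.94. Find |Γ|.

|Γ| ≈ 0.712

|Γ| = (S − 1)/(S + 1) = (5.94 − 1)/(5.94 + 1) = 4.94/6.94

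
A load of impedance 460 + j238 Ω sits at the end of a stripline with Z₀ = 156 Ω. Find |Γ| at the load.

|Γ| ≈ 0.585

Γ = (Z_L − Z_0)/(Z_L + Z_0) = (304 + j238)/(616 + j238)
|Γ| = 386/660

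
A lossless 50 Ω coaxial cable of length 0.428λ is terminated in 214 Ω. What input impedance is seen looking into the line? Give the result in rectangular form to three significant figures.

Z_in ≈ 49.7 + j79 Ω

βl = 2π × 0.428 = 154°
tan(βl) = tan(154°) = -0.486
Z_in = Z_0·(Z_L + jZ_0·tanβl)/(Z_0 + jZ_L·tanβl)
     = 50·(214 − j24.3)/(50 − j104)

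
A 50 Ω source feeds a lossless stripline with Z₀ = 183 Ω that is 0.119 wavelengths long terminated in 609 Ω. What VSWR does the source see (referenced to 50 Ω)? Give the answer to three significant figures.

VSWR ≈ 7.39

βl = 2π × 0.119 = 42.8°
tan(βl) = 0.927
Z_in = Z_0·(Z_L + jZ_0·tanβl)/(Z_0 + jZ_L·tanβl) = 108 − j162 Ω
Γ_s = (Z_in − Z_s)/(Z_in + Z_s) = (57.6 − j162)/(158 − j162), |Γ_s| = 0.762
VSWR = (1 + |Γ_s|)/(1 − |Γ_s|)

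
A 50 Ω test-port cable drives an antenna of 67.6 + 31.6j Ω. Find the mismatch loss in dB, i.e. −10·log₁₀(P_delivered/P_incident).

mismatch loss ≈ 0.401 dB

Γ = (17.6 + j31.6)/(117.6 + j31.6), |Γ| = 0.297
|Γ|² = 0.0882, so P_del/P_inc = 1 − |Γ|² = 0.912
ML = −10·log₁₀(1 − |Γ|²)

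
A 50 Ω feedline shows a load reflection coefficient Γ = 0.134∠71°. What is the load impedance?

Z_L = Z_0·(1 + Γ)/(1 − Γ) = 50·(1.04 + j0.127)/(0.956 − j0.127)

Z_L ≈ 52.8 + j13.6 Ω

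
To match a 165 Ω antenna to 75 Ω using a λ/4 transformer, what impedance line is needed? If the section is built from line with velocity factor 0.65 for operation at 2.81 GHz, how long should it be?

Z_qwt ≈ 111 Ω; length ≈ 1.73 cm

Z_qwt = √(Z_0·R_L) = √(75 × 165) = √12380
λ = 0.65·c/f = 0.0694 m, so l = λ/4 = 0.0173 m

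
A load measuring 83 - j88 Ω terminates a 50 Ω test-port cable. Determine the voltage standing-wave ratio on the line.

Γ = (Z_L − Z_0)/(Z_L + Z_0) = (33 − j88)/(133 − j88)
|Γ| = 94/159 = 0.589
VSWR = (1 + |Γ|)/(1 − |Γ|) = 1.59/0.411

VSWR ≈ 3.87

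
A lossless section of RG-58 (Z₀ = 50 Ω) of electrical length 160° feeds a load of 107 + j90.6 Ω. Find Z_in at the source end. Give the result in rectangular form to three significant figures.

Z_in ≈ 36.1 + j60.6 Ω

tan(βl) = tan(160°) = -0.364
Z_in = Z_0·(Z_L + jZ_0·tanβl)/(Z_0 + jZ_L·tanβl)
     = 50·(107 + j72.4)/(83 − j38.9)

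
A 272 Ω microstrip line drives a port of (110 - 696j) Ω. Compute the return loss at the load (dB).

Γ = (-162 − j696)/(382 − j696), |Γ| = 0.9
RL = −20·log₁₀|Γ| = −20·log₁₀(0.9)

RL ≈ 0.914 dB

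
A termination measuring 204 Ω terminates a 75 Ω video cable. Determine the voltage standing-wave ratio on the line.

VSWR ≈ 2.72

Γ = (204 − 75)/(204 + 75) = 0.462
VSWR = (1 + 0.462)/(1 − 0.462)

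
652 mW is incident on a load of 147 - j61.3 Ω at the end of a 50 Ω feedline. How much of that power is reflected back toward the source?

|Γ| = |(97 − j61.3)/(197 − j61.3)| = 0.556
|Γ|² = 0.309
P_refl = |Γ|²·P_inc = 202 mW, P_del = (1 − |Γ|²)·P_inc = 450 mW

P_reflected ≈ 202 mW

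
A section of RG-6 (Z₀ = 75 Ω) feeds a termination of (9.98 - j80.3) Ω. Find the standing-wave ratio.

Γ = (Z_L − Z_0)/(Z_L + Z_0) = (-65.02 − j80.3)/(84.98 − j80.3)
|Γ| = 103/117 = 0.884
VSWR = (1 + |Γ|)/(1 − |Γ|) = 1.88/0.116

VSWR ≈ 16.2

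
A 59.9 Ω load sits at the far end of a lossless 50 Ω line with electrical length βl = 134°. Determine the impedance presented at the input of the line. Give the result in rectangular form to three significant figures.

Z_in ≈ 48.9 + j8.87 Ω

tan(βl) = tan(134°) = -1.04
Z_in = Z_0·(Z_L + jZ_0·tanβl)/(Z_0 + jZ_L·tanβl)
     = 50·(59.9 − j51.8)/(50 − j62)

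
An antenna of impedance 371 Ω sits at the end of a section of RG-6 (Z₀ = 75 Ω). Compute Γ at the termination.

Γ = (Z_L − Z_0)/(Z_L + Z_0) = (371 − 75)/(371 + 75) = 296/446

Γ = 0.664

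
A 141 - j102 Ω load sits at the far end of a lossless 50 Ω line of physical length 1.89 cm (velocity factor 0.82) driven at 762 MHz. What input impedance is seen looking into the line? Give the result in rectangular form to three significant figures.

λ = v/f = 0.82·c / 762 MHz = 0.323 m
βl = 2π·l/λ = 2π × 0.0585 = 21.1°
tan(βl) = tan(21.1°) = 0.385
Z_in = Z_0·(Z_L + jZ_0·tanβl)/(Z_0 + jZ_L·tanβl)
     = 50·(141 − j82.7)/(89.3 + j54.3)

Z_in ≈ 37 − j68.9 Ω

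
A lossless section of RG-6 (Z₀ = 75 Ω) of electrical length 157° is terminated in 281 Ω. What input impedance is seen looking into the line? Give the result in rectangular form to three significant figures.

Z_in ≈ 94 + j118 Ω

tan(βl) = tan(157°) = -0.424
Z_in = Z_0·(Z_L + jZ_0·tanβl)/(Z_0 + jZ_L·tanβl)
     = 75·(281 − j31.8)/(75 − j119)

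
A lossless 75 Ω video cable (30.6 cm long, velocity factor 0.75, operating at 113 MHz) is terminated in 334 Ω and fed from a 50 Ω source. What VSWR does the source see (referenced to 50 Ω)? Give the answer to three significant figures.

λ = v/f = 0.75·c / 113 MHz = 1.99 m
βl = 2π·l/λ = 2π × 0.154 = 55.3°
tan(βl) = 1.45
Z_in = Z_0·(Z_L + jZ_0·tanβl)/(Z_0 + jZ_L·tanβl) = 24.3 − j48.1 Ω
Γ_s = (Z_in − Z_s)/(Z_in + Z_s) = (-25.7 − j48.1)/(74.3 − j48.1), |Γ_s| = 0.616
VSWR = (1 + |Γ_s|)/(1 − |Γ_s|)

VSWR ≈ 4.21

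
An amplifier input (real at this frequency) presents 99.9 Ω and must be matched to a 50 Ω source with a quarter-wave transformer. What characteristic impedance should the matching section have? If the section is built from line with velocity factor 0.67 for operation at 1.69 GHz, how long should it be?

Z_qwt ≈ 70.7 Ω; length ≈ 2.97 cm

Z_qwt = √(Z_0·R_L) = √(50 × 99.9) = √4995
λ = 0.67·c/f = 0.119 m, so l = λ/4 = 0.0297 m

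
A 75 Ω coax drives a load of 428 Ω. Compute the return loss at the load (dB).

RL ≈ 3.08 dB

Γ = (428 − 75)/(428 + 75) = 0.702
RL = −20·log₁₀|Γ| = −20·log₁₀(0.702)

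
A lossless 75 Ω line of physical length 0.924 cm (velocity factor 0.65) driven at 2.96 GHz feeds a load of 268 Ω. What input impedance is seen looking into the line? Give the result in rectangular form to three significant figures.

Z_in ≈ 33.5 − j54.1 Ω

λ = v/f = 0.65·c / 2.96 GHz = 0.0659 m
βl = 2π·l/λ = 2π × 0.14 = 50.5°
tan(βl) = tan(50.5°) = 1.21
Z_in = Z_0·(Z_L + jZ_0·tanβl)/(Z_0 + jZ_L·tanβl)
     = 75·(268 + j91)/(75 + j325)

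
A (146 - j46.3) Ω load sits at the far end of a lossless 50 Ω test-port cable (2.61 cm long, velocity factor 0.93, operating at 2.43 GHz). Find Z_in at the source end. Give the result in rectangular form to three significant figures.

λ = v/f = 0.93·c / 2.43 GHz = 0.115 m
βl = 2π·l/λ = 2π × 0.227 = 81.8°
tan(βl) = tan(81.8°) = 6.97
Z_in = Z_0·(Z_L + jZ_0·tanβl)/(Z_0 + jZ_L·tanβl)
     = 50·(146 + j302)/(373 + j1020)

Z_in ≈ 15.4 − j1.53 Ω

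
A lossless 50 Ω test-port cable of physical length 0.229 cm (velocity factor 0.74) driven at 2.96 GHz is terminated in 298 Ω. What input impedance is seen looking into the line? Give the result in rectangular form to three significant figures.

Z_in ≈ 132 − j143 Ω

λ = v/f = 0.74·c / 2.96 GHz = 0.075 m
βl = 2π·l/λ = 2π × 0.0305 = 11°
tan(βl) = tan(11°) = 0.194
Z_in = Z_0·(Z_L + jZ_0·tanβl)/(Z_0 + jZ_L·tanβl)
     = 50·(298 + j9.71)/(50 + j57.9)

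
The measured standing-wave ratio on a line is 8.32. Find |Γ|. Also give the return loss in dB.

|Γ| ≈ 0.785; return loss ≈ 2.1 dB

|Γ| = (S − 1)/(S + 1) = (8.32 − 1)/(8.32 + 1) = 7.32/9.32
RL = −20·log₁₀|Γ| = −20·log₁₀(0.785)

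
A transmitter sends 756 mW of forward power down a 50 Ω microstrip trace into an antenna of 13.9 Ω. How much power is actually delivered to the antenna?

P_delivered ≈ 515 mW

Γ = (13.9 − 50)/(13.9 + 50) = -0.565
|Γ|² = 0.319
P_refl = |Γ|²·P_inc = 241 mW, P_del = (1 − |Γ|²)·P_inc = 515 mW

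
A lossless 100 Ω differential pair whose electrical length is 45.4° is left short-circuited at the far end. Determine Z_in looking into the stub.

tan(βl) = 1.01
For a short-circuited stub, Z_in = jZ_0·tan(βl)

Z_in ≈ +j101 Ω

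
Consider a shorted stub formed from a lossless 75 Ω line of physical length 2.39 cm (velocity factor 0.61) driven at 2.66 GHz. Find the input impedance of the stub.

Z_in ≈ −j107 Ω

λ = v/f = 0.61·c / 2.66 GHz = 0.0688 m
βl = 2π·l/λ = 2π × 0.347 = 125°
tan(βl) = -1.42
For a shorted stub, Z_in = jZ_0·tan(βl)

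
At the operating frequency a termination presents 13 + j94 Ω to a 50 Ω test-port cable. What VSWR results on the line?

VSWR ≈ 17.6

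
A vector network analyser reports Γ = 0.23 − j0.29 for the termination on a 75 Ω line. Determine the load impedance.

Z_L ≈ 95.6 − j64.3 Ω

Z_L = Z_0·(1 + Γ)/(1 − Γ) = 75·(1.23 − j0.29)/(0.77 + j0.29)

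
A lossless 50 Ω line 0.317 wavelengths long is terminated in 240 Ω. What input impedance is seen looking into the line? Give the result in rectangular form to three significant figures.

Z_in ≈ 12.4 + j21.2 Ω

βl = 2π × 0.317 = 114°
tan(βl) = tan(114°) = -2.23
Z_in = Z_0·(Z_L + jZ_0·tanβl)/(Z_0 + jZ_L·tanβl)
     = 50·(240 − j112)/(50 − j536)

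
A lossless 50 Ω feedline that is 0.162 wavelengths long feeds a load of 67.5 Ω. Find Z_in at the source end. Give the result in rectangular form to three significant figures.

βl = 2π × 0.162 = 58.3°
tan(βl) = tan(58.3°) = 1.62
Z_in = Z_0·(Z_L + jZ_0·tanβl)/(Z_0 + jZ_L·tanβl)
     = 50·(67.5 + j81)/(50 + j109)

Z_in ≈ 42.3 − j11.5 Ω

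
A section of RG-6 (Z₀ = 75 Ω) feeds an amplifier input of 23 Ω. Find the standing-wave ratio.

VSWR ≈ 3.26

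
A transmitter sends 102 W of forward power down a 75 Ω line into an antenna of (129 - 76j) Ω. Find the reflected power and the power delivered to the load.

P_reflected ≈ 18.7 W; P_delivered ≈ 83.3 W

|Γ| = |(54 − j76)/(204 − j76)| = 0.428
|Γ|² = 0.183
P_refl = |Γ|²·P_inc = 18.7 W, P_del = (1 − |Γ|²)·P_inc = 83.3 W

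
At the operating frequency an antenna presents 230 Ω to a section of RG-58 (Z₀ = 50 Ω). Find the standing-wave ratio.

For a purely resistive load, VSWR = R_L/Z_0 or Z_0/R_L (whichever > 1) = 230/50

VSWR ≈ 4.6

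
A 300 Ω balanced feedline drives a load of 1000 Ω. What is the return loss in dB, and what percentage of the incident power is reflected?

Γ = (1000 − 300)/(1000 + 300) = 0.538
RL = −20·log₁₀(0.538) = 5.38 dB
P_refl/P_inc = |Γ|² = 0.29

RL ≈ 5.38 dB; 29% of incident power reflected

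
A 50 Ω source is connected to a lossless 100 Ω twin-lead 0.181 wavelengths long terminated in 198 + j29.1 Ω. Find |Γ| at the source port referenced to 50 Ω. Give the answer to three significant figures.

βl = 2π × 0.181 = 65.2°
tan(βl) = 2.16
Z_in = Z_0·(Z_L + jZ_0·tanβl)/(Z_0 + jZ_L·tanβl) = 60.9 − j41 Ω
Γ_s = (Z_in − Z_s)/(Z_in + Z_s) = (10.9 − j41)/(111 − j41), |Γ_s| = 0.359

|Γ| ≈ 0.359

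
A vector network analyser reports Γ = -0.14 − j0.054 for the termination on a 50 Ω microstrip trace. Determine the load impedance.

Z_L ≈ 37.5 − j4.15 Ω

Z_L = Z_0·(1 + Γ)/(1 − Γ) = 50·(0.86 − j0.054)/(1.14 + j0.054)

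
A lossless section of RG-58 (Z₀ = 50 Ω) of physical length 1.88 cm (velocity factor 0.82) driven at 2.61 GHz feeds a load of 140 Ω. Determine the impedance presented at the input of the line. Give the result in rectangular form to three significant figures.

Z_in ≈ 19.5 − j14.1 Ω

λ = v/f = 0.82·c / 2.61 GHz = 0.0943 m
βl = 2π·l/λ = 2π × 0.199 = 71.8°
tan(βl) = tan(71.8°) = 3.04
Z_in = Z_0·(Z_L + jZ_0·tanβl)/(Z_0 + jZ_L·tanβl)
     = 50·(140 + j152)/(50 + j426)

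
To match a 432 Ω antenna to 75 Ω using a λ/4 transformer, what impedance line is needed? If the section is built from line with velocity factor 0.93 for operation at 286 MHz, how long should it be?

Z_qwt ≈ 180 Ω; length ≈ 24.4 cm

Z_qwt = √(Z_0·R_L) = √(75 × 432) = √32400
λ = 0.93·c/f = 0.976 m, so l = λ/4 = 0.244 m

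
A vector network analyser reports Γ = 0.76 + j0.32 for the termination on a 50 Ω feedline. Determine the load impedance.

Z_L = Z_0·(1 + Γ)/(1 − Γ) = 50·(1.76 + j0.32)/(0.24 − j0.32)

Z_L ≈ 100 + j200 Ω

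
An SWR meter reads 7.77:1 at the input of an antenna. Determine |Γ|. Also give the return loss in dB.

|Γ| = (S − 1)/(S + 1) = (7.77 − 1)/(7.77 + 1) = 6.77/8.77
RL = −20·log₁₀|Γ| = −20·log₁₀(0.772)

|Γ| ≈ 0.772; return loss ≈ 2.25 dB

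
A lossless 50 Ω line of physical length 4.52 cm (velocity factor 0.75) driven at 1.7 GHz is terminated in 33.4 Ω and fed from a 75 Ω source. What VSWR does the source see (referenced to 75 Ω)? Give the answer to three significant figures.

λ = v/f = 0.75·c / 1.7 GHz = 0.132 m
βl = 2π·l/λ = 2π × 0.342 = 123°
tan(βl) = -1.54
Z_in = Z_0·(Z_L + jZ_0·tanβl)/(Z_0 + jZ_L·tanβl) = 54.8 − j20.7 Ω
Γ_s = (Z_in − Z_s)/(Z_in + Z_s) = (-20.2 − j20.7)/(130 − j20.7), |Γ_s| = 0.22
VSWR = (1 + |Γ_s|)/(1 − |Γ_s|)

VSWR ≈ 1.57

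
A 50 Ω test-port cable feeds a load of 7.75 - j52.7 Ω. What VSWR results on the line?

Γ = (Z_L − Z_0)/(Z_L + Z_0) = (-42.25 − j52.7)/(57.75 − j52.7)
|Γ| = 67.5/78.2 = 0.864
VSWR = (1 + |Γ|)/(1 − |Γ|) = 1.86/0.136

VSWR ≈ 13.7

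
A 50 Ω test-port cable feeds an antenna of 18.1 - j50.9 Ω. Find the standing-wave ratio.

VSWR ≈ 5.82

Γ = (Z_L − Z_0)/(Z_L + Z_0) = (-31.9 − j50.9)/(68.1 − j50.9)
|Γ| = 60.1/85 = 0.707
VSWR = (1 + |Γ|)/(1 − |Γ|) = 1.71/0.293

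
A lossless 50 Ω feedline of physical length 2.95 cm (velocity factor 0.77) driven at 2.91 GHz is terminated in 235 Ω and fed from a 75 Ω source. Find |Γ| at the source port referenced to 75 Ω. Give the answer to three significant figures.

λ = v/f = 0.77·c / 2.91 GHz = 0.0794 m
βl = 2π·l/λ = 2π × 0.372 = 134°
tan(βl) = -1.04
Z_in = Z_0·(Z_L + jZ_0·tanβl)/(Z_0 + jZ_L·tanβl) = 19.6 + j43.9 Ω
Γ_s = (Z_in − Z_s)/(Z_in + Z_s) = (-55.4 + j43.9)/(94.6 + j43.9), |Γ_s| = 0.678

|Γ| ≈ 0.678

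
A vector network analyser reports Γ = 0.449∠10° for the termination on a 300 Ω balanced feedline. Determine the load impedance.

Z_L ≈ 755 + j147 Ω

Z_L = Z_0·(1 + Γ)/(1 − Γ) = 300·(1.44 + j0.078)/(0.558 − j0.078)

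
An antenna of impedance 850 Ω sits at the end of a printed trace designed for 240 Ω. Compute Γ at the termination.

Γ = 0.56

Γ = (Z_L − Z_0)/(Z_L + Z_0) = (850 − 240)/(850 + 240) = 610/1090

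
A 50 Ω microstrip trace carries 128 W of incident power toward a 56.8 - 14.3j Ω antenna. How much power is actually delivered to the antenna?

P_delivered ≈ 125 W

|Γ| = |(6.8 − j14.3)/(106.8 − j14.3)| = 0.147
|Γ|² = 0.0216
P_refl = |Γ|²·P_inc = 2.76 W, P_del = (1 − |Γ|²)·P_inc = 125 W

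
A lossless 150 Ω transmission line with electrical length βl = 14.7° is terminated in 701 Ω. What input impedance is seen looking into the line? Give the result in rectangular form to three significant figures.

Z_in ≈ 299 − j328 Ω

tan(βl) = tan(14.7°) = 0.262
Z_in = Z_0·(Z_L + jZ_0·tanβl)/(Z_0 + jZ_L·tanβl)
     = 150·(701 + j39.4)/(150 + j184)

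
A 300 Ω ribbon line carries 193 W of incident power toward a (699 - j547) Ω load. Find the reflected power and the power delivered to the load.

P_reflected ≈ 68.2 W; P_delivered ≈ 125 W

|Γ| = |(399 − j547)/(999 − j547)| = 0.594
|Γ|² = 0.353
P_refl = |Γ|²·P_inc = 68.2 W, P_del = (1 − |Γ|²)·P_inc = 125 W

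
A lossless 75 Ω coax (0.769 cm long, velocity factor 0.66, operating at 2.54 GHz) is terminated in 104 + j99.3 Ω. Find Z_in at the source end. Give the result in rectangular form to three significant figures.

λ = v/f = 0.66·c / 2.54 GHz = 0.078 m
βl = 2π·l/λ = 2π × 0.0986 = 35.5°
tan(βl) = tan(35.5°) = 0.714
Z_in = Z_0·(Z_L + jZ_0·tanβl)/(Z_0 + jZ_L·tanβl)
     = 75·(104 + j153)/(4.13 + j74.2)

Z_in ≈ 160 − j96.2 Ω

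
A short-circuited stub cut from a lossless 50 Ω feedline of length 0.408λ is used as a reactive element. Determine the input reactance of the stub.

X_in ≈ -32.6 Ω (capacitive)

βl = 2π × 0.408 = 147°
tan(βl) = -0.652
For a short-circuited stub, Z_in = jZ_0·tan(βl)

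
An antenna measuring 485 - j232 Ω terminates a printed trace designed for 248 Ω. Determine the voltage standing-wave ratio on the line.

Γ = (Z_L − Z_0)/(Z_L + Z_0) = (237 − j232)/(733 − j232)
|Γ| = 332/769 = 0.431
VSWR = (1 + |Γ|)/(1 − |Γ|) = 1.43/0.569

VSWR ≈ 2.52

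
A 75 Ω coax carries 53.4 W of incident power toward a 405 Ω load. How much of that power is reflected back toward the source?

P_reflected ≈ 25.2 W

Γ = (405 − 75)/(405 + 75) = 0.688
|Γ|² = 0.473
P_refl = |Γ|²·P_inc = 25.2 W, P_del = (1 − |Γ|²)·P_inc = 28.2 W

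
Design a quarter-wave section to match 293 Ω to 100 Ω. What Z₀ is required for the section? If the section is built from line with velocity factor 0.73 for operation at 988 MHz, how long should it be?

Z_qwt = √(Z_0·R_L) = √(100 × 293) = √29300
λ = 0.73·c/f = 0.222 m, so l = λ/4 = 0.0554 m

Z_qwt ≈ 171 Ω; length ≈ 5.54 cm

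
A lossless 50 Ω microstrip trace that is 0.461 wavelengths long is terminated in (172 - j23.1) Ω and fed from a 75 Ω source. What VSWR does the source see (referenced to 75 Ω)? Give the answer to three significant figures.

VSWR ≈ 2.47

βl = 2π × 0.461 = 166°
tan(βl) = -0.25
Z_in = Z_0·(Z_L + jZ_0·tanβl)/(Z_0 + jZ_L·tanβl) = 120 + j76.5 Ω
Γ_s = (Z_in − Z_s)/(Z_in + Z_s) = (45.1 + j76.5)/(195 + j76.5), |Γ_s| = 0.424
VSWR = (1 + |Γ_s|)/(1 − |Γ_s|)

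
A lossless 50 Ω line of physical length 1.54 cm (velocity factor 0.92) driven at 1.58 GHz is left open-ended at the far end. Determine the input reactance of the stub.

λ = v/f = 0.92·c / 1.58 GHz = 0.175 m
βl = 2π·l/λ = 2π × 0.0882 = 31.7°
tan(βl) = 0.619
For an open-ended stub, Z_in = −jZ_0·cot(βl) = −jZ_0/tan(βl)

X_in ≈ -80.8 Ω (capacitive)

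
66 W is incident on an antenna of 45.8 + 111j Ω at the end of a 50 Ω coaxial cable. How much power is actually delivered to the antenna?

|Γ| = |(-4.2 + j111)/(95.8 + j111)| = 0.758
|Γ|² = 0.574
P_refl = |Γ|²·P_inc = 37.9 W, P_del = (1 − |Γ|²)·P_inc = 28.1 W

P_delivered ≈ 28.1 W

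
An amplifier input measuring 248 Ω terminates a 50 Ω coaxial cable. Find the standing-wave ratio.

Γ = (248 − 50)/(248 + 50) = 0.664
VSWR = (1 + 0.664)/(1 − 0.664)

VSWR ≈ 4.96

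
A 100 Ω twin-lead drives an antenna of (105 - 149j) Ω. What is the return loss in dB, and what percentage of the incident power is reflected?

RL ≈ 4.61 dB; 34.6% of incident power reflected

Γ = (5 − j149)/(205 − j149), |Γ| = 0.588
RL = −20·log₁₀(0.588) = 4.61 dB
P_refl/P_inc = |Γ|² = 0.346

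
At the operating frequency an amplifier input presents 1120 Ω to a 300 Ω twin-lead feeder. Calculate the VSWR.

For a purely resistive load, VSWR = R_L/Z_0 or Z_0/R_L (whichever > 1) = 1120/300

VSWR ≈ 3.73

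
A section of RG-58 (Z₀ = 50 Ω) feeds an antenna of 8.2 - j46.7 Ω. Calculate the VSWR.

Γ = (Z_L − Z_0)/(Z_L + Z_0) = (-41.8 − j46.7)/(58.2 − j46.7)
|Γ| = 62.7/74.6 = 0.84
VSWR = (1 + |Γ|)/(1 − |Γ|) = 1.84/0.16

VSWR ≈ 11.5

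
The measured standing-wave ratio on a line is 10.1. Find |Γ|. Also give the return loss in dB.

|Γ| ≈ 0.82; return loss ≈ 1.73 dB

|Γ| = (S − 1)/(S + 1) = (10.1 − 1)/(10.1 + 1) = 9.1/11.1
RL = −20·log₁₀|Γ| = −20·log₁₀(0.82)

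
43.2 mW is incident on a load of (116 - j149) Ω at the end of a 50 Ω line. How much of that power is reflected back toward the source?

|Γ| = |(66 − j149)/(166 − j149)| = 0.731
|Γ|² = 0.534
P_refl = |Γ|²·P_inc = 23.1 mW, P_del = (1 − |Γ|²)·P_inc = 20.1 mW

P_reflected ≈ 23.1 mW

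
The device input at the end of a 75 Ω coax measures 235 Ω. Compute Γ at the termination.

Γ = (Z_L − Z_0)/(Z_L + Z_0) = (235 − 75)/(235 + 75) = 160/310

Γ = 0.516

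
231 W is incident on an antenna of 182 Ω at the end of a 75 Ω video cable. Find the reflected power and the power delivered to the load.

P_reflected ≈ 40 W; P_delivered ≈ 191 W

Γ = (182 − 75)/(182 + 75) = 0.416
|Γ|² = 0.173
P_refl = |Γ|²·P_inc = 40 W, P_del = (1 − |Γ|²)·P_inc = 191 W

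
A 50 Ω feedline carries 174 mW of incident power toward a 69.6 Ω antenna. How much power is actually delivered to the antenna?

P_delivered ≈ 169 mW

Γ = (69.6 − 50)/(69.6 + 50) = 0.164
|Γ|² = 0.0269
P_refl = |Γ|²·P_inc = 4.67 mW, P_del = (1 − |Γ|²)·P_inc = 169 mW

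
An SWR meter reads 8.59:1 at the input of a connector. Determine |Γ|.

|Γ| = (S − 1)/(S + 1) = (8.59 − 1)/(8.59 + 1) = 7.59/9.59

|Γ| ≈ 0.791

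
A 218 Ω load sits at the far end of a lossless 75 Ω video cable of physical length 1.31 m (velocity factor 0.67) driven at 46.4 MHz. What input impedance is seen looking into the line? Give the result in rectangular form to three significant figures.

λ = v/f = 0.67·c / 46.4 MHz = 4.33 m
βl = 2π·l/λ = 2π × 0.302 = 109°
tan(βl) = tan(109°) = -2.93
Z_in = Z_0·(Z_L + jZ_0·tanβl)/(Z_0 + jZ_L·tanβl)
     = 75·(218 − j219)/(75 − j638)

Z_in ≈ 28.4 + j22.3 Ω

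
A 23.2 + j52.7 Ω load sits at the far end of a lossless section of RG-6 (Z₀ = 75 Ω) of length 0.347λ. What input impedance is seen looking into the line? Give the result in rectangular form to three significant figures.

βl = 2π × 0.347 = 125°
tan(βl) = tan(125°) = -1.43
Z_in = Z_0·(Z_L + jZ_0·tanβl)/(Z_0 + jZ_L·tanβl)
     = 75·(23.2 − j54.7)/(150 − j33.2)

Z_in ≈ 16.8 − j23.6 Ω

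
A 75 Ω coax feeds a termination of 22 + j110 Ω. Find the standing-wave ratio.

Γ = (Z_L − Z_0)/(Z_L + Z_0) = (-53 + j110)/(97 + j110)
|Γ| = 122/147 = 0.833
VSWR = (1 + |Γ|)/(1 − |Γ|) = 1.83/0.167

VSWR ≈ 10.9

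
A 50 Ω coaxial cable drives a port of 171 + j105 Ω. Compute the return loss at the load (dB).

Γ = (121 + j105)/(221 + j105), |Γ| = 0.655
RL = −20·log₁₀|Γ| = −20·log₁₀(0.655)

RL ≈ 3.68 dB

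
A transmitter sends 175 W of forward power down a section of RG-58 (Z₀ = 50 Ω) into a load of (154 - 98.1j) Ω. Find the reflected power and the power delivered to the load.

P_reflected ≈ 69.8 W; P_delivered ≈ 105 W

|Γ| = |(104 − j98.1)/(204 − j98.1)| = 0.632
|Γ|² = 0.399
P_refl = |Γ|²·P_inc = 69.8 W, P_del = (1 − |Γ|²)·P_inc = 105 W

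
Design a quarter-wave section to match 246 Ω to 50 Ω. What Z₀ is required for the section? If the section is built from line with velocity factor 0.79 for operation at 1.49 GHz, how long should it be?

Z_qwt = √(Z_0·R_L) = √(50 × 246) = √12300
λ = 0.79·c/f = 0.159 m, so l = λ/4 = 0.0398 m

Z_qwt ≈ 111 Ω; length ≈ 3.98 cm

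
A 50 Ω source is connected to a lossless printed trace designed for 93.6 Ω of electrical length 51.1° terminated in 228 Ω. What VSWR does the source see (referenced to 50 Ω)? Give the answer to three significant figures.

tan(βl) = 1.24
Z_in = Z_0·(Z_L + jZ_0·tanβl)/(Z_0 + jZ_L·tanβl) = 57.2 − j56.6 Ω
Γ_s = (Z_in − Z_s)/(Z_in + Z_s) = (7.17 − j56.6)/(107 − j56.6), |Γ_s| = 0.471
VSWR = (1 + |Γ_s|)/(1 − |Γ_s|)

VSWR ≈ 2.78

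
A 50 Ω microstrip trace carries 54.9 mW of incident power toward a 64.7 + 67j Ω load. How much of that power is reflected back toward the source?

P_reflected ≈ 14.6 mW

|Γ| = |(14.7 + j67)/(114.7 + j67)| = 0.516
|Γ|² = 0.267
P_refl = |Γ|²·P_inc = 14.6 mW, P_del = (1 − |Γ|²)·P_inc = 40.3 mW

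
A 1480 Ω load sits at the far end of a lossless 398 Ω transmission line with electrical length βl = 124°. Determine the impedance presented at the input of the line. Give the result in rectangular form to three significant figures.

Z_in ≈ 151 + j241 Ω

tan(βl) = tan(124°) = -1.48
Z_in = Z_0·(Z_L + jZ_0·tanβl)/(Z_0 + jZ_L·tanβl)
     = 398·(1480 − j590)/(398 − j2190)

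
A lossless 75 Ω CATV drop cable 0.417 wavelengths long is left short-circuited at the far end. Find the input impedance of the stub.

Z_in ≈ −j43.1 Ω

βl = 2π × 0.417 = 150°
tan(βl) = -0.575
For a short-circuited stub, Z_in = jZ_0·tan(βl)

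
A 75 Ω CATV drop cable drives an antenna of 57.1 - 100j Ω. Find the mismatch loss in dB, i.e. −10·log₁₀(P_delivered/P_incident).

mismatch loss ≈ 2.05 dB

Γ = (-17.9 − j100)/(132.1 − j100), |Γ| = 0.613
|Γ|² = 0.376, so P_del/P_inc = 1 − |Γ|² = 0.624
ML = −10·log₁₀(1 − |Γ|²)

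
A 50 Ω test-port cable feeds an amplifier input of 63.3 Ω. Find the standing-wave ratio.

VSWR ≈ 1.27

For a purely resistive load, VSWR = R_L/Z_0 or Z_0/R_L (whichever > 1) = 63.3/50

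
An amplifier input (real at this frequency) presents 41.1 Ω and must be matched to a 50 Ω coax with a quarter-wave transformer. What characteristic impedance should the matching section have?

Z_qwt = √(Z_0·R_L) = √(50 × 41.1) = √2055

Z_qwt ≈ 45.3 Ω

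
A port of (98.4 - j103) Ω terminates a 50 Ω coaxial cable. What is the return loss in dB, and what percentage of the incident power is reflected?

Γ = (48.4 − j103)/(148.4 − j103), |Γ| = 0.63
RL = −20·log₁₀(0.63) = 4.01 dB
P_refl/P_inc = |Γ|² = 0.397

RL ≈ 4.01 dB; 39.7% of incident power reflected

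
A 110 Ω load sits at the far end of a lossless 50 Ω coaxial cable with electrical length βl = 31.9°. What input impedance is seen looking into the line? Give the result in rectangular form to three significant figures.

tan(βl) = tan(31.9°) = 0.622
Z_in = Z_0·(Z_L + jZ_0·tanβl)/(Z_0 + jZ_L·tanβl)
     = 50·(110 + j31.1)/(50 + j68.5)

Z_in ≈ 53.1 − j41.6 Ω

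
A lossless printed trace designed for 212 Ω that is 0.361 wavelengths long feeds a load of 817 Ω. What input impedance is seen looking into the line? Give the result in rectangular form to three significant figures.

βl = 2π × 0.361 = 130°
tan(βl) = tan(130°) = -1.19
Z_in = Z_0·(Z_L + jZ_0·tanβl)/(Z_0 + jZ_L·tanβl)
     = 212·(817 − j253)/(212 − j975)

Z_in ≈ 89.4 + j158 Ω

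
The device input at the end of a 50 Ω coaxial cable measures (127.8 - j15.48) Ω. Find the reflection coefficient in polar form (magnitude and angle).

Γ ≈ 0.444 ∠ -6.28°

Γ = (Z_L − Z_0)/(Z_L + Z_0) = (77.8 − j15.48)/(177.8 − j15.48)
|Γ| = 79.3/178 = 0.444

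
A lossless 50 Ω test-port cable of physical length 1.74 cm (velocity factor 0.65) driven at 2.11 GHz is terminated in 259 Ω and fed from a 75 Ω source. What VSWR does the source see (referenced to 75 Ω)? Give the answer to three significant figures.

λ = v/f = 0.65·c / 2.11 GHz = 0.0924 m
βl = 2π·l/λ = 2π × 0.188 = 67.8°
tan(βl) = 2.45
Z_in = Z_0·(Z_L + jZ_0·tanβl)/(Z_0 + jZ_L·tanβl) = 11.2 − j19.5 Ω
Γ_s = (Z_in − Z_s)/(Z_in + Z_s) = (-63.8 − j19.5)/(86.2 − j19.5), |Γ_s| = 0.755
VSWR = (1 + |Γ_s|)/(1 − |Γ_s|)

VSWR ≈ 7.16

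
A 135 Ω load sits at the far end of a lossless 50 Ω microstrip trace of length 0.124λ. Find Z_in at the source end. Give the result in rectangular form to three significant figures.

βl = 2π × 0.124 = 44.6°
tan(βl) = tan(44.6°) = 0.988
Z_in = Z_0·(Z_L + jZ_0·tanβl)/(Z_0 + jZ_L·tanβl)
     = 50·(135 + j49.4)/(50 + j133)

Z_in ≈ 32.9 − j38.3 Ω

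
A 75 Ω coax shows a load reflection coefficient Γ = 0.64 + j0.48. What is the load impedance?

Z_L = Z_0·(1 + Γ)/(1 − Γ) = 75·(1.64 + j0.48)/(0.36 − j0.48)

Z_L ≈ 75 + j200 Ω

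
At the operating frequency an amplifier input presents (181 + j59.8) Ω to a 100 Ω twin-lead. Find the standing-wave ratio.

Γ = (Z_L − Z_0)/(Z_L + Z_0) = (81 + j59.8)/(281 + j59.8)
|Γ| = 101/287 = 0.35
VSWR = (1 + |Γ|)/(1 − |Γ|) = 1.35/0.65

VSWR ≈ 2.08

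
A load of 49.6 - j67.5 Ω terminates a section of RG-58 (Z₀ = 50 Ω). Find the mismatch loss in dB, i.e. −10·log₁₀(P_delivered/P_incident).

Γ = (-0.4 − j67.5)/(99.6 − j67.5), |Γ| = 0.561
|Γ|² = 0.315, so P_del/P_inc = 1 − |Γ|² = 0.685
ML = −10·log₁₀(1 − |Γ|²)

mismatch loss ≈ 1.64 dB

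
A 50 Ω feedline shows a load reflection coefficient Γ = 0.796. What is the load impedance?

Z_L = Z_0·(1 + Γ)/(1 − Γ) = 50·(1.8)/(0.204)

Z_L ≈ 440 Ω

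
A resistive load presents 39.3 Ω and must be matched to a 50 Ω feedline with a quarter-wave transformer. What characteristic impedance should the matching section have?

Z_qwt = √(Z_0·R_L) = √(50 × 39.3) = √1965

Z_qwt ≈ 44.3 Ω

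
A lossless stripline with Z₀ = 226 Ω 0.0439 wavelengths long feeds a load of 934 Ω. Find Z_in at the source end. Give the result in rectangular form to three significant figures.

βl = 2π × 0.0439 = 15.8°
tan(βl) = tan(15.8°) = 0.283
Z_in = Z_0·(Z_L + jZ_0·tanβl)/(Z_0 + jZ_L·tanβl)
     = 226·(934 + j64)/(226 + j264)

Z_in ≈ 426 − j434 Ω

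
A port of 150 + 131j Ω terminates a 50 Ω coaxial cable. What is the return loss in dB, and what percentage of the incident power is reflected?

Γ = (100 + j131)/(200 + j131), |Γ| = 0.689
RL = −20·log₁₀(0.689) = 3.23 dB
P_refl/P_inc = |Γ|² = 0.475

RL ≈ 3.23 dB; 47.5% of incident power reflected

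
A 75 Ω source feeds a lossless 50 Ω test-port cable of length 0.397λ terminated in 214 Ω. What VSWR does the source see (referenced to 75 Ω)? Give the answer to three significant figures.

βl = 2π × 0.397 = 143°
tan(βl) = -0.756
Z_in = Z_0·(Z_L + jZ_0·tanβl)/(Z_0 + jZ_L·tanβl) = 29.3 + j57.1 Ω
Γ_s = (Z_in − Z_s)/(Z_in + Z_s) = (-45.7 + j57.1)/(104 + j57.1), |Γ_s| = 0.615
VSWR = (1 + |Γ_s|)/(1 − |Γ_s|)

VSWR ≈ 4.19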